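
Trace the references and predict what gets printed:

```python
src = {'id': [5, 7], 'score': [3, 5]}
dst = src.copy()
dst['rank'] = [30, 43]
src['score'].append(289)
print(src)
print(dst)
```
{'id': [5, 7], 'score': [3, 5, 289]}
{'id': [5, 7], 'score': [3, 5, 289], 'rank': [30, 43]}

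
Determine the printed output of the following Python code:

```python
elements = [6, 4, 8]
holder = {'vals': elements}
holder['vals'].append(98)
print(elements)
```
[6, 4, 8, 98]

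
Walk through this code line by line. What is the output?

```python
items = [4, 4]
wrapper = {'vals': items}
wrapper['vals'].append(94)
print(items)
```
[4, 4, 94]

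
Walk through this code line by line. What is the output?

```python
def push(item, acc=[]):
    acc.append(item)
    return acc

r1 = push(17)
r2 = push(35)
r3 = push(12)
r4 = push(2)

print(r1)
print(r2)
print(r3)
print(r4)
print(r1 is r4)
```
[17, 35, 12, 2]
[17, 35, 12, 2]
[17, 35, 12, 2]
[17, 35, 12, 2]
True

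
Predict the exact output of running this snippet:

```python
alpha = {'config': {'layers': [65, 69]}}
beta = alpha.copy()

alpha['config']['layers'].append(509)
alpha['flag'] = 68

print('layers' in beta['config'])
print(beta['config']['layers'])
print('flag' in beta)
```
True
[65, 69, 509]
False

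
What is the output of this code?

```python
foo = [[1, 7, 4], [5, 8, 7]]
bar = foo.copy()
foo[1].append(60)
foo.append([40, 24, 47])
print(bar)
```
[[1, 7, 4], [5, 8, 7, 60]]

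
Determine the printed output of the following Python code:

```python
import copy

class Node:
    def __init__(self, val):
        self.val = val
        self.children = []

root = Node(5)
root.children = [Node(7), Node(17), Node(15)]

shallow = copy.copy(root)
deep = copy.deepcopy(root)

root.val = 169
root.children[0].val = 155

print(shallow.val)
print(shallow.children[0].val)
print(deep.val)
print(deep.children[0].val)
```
5
155
5
7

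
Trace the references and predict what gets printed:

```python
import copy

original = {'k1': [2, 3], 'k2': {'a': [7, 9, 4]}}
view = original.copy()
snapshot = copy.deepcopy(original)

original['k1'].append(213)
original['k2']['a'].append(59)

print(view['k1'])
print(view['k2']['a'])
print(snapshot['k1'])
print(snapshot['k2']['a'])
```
[2, 3, 213]
[7, 9, 4, 59]
[2, 3]
[7, 9, 4]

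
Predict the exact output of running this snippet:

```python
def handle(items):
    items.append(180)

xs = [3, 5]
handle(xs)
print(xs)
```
[3, 5, 180]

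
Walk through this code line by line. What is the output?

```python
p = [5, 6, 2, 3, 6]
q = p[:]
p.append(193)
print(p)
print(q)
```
[5, 6, 2, 3, 6, 193]
[5, 6, 2, 3, 6]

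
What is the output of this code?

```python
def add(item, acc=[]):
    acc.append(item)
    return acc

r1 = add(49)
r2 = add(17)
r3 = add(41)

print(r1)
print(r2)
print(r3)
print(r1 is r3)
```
[49, 17, 41]
[49, 17, 41]
[49, 17, 41]
True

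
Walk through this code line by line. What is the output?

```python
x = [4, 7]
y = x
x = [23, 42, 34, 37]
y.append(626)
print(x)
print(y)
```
[23, 42, 34, 37]
[4, 7, 626]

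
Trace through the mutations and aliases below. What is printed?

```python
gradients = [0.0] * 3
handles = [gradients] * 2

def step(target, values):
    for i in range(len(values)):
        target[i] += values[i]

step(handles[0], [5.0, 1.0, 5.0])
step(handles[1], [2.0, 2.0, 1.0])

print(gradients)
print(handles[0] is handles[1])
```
[7.0, 3.0, 6.0]
True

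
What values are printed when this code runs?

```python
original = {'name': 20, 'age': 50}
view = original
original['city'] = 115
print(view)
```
{'name': 20, 'age': 50, 'city': 115}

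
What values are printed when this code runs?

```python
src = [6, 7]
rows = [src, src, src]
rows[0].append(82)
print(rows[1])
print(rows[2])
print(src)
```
[6, 7, 82]
[6, 7, 82]
[6, 7, 82]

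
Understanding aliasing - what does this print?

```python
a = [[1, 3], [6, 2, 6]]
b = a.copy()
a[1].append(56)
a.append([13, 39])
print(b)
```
[[1, 3], [6, 2, 6, 56]]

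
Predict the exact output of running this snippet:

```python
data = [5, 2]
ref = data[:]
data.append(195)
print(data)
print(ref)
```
[5, 2, 195]
[5, 2]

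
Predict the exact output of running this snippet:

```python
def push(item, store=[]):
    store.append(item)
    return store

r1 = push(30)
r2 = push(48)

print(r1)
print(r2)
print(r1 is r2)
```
[30, 48]
[30, 48]
True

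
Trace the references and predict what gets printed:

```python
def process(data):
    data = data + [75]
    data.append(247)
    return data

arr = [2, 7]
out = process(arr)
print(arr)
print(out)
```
[2, 7]
[2, 7, 75, 247]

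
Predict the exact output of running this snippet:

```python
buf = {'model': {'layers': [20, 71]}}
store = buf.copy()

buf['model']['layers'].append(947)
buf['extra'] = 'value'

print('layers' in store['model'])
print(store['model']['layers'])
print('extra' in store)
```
True
[20, 71, 947]
False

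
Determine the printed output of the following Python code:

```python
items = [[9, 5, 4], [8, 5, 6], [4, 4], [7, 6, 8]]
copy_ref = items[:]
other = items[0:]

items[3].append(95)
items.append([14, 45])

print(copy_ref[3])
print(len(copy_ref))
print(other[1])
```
[7, 6, 8, 95]
4
[8, 5, 6]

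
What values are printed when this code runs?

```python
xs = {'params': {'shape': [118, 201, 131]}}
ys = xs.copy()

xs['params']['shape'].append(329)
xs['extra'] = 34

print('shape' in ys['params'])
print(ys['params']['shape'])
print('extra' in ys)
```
True
[118, 201, 131, 329]
False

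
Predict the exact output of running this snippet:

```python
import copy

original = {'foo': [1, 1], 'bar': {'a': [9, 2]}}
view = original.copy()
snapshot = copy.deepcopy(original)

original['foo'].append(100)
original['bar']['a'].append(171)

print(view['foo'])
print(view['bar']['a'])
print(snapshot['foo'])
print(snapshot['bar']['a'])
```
[1, 1, 100]
[9, 2, 171]
[1, 1]
[9, 2]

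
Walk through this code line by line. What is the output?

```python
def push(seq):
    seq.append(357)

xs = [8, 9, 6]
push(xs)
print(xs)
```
[8, 9, 6, 357]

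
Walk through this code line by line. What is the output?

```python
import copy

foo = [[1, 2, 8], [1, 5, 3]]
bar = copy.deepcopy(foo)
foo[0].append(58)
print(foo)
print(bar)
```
[[1, 2, 8, 58], [1, 5, 3]]
[[1, 2, 8], [1, 5, 3]]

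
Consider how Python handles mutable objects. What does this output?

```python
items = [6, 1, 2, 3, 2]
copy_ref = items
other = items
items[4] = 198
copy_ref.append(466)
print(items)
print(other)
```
[6, 1, 2, 3, 198, 466]
[6, 1, 2, 3, 198, 466]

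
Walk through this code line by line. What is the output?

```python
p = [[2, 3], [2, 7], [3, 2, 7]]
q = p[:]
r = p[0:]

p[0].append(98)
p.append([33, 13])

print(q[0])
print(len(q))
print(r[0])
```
[2, 3, 98]
3
[2, 3, 98]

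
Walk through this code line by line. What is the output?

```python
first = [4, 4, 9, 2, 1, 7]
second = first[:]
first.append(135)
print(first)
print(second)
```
[4, 4, 9, 2, 1, 7, 135]
[4, 4, 9, 2, 1, 7]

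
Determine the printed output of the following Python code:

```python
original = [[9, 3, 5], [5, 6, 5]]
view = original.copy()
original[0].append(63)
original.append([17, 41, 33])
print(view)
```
[[9, 3, 5, 63], [5, 6, 5]]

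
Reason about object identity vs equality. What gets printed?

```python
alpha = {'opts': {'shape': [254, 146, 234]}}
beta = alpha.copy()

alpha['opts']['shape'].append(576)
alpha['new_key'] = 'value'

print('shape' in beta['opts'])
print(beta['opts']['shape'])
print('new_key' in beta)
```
True
[254, 146, 234, 576]
False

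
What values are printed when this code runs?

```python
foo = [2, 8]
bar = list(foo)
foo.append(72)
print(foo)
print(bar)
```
[2, 8, 72]
[2, 8]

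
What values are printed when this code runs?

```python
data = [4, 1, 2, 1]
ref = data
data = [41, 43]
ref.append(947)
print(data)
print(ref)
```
[41, 43]
[4, 1, 2, 1, 947]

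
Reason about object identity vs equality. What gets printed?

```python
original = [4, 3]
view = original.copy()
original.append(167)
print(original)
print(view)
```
[4, 3, 167]
[4, 3]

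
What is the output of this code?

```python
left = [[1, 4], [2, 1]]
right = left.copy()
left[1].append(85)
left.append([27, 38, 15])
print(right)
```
[[1, 4], [2, 1, 85]]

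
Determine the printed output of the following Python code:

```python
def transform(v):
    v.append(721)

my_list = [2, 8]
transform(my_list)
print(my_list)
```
[2, 8, 721]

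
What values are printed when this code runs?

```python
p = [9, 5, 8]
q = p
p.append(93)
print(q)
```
[9, 5, 8, 93]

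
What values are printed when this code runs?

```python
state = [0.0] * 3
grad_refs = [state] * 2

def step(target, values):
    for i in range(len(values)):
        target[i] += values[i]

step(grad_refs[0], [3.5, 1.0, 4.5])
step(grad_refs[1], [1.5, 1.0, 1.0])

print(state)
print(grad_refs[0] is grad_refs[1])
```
[5.0, 2.0, 5.5]
True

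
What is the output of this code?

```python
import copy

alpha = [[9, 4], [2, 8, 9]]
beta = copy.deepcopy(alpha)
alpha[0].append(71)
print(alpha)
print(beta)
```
[[9, 4, 71], [2, 8, 9]]
[[9, 4], [2, 8, 9]]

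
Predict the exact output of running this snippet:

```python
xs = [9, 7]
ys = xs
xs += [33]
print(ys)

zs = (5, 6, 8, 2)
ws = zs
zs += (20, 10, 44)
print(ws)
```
[9, 7, 33]
(5, 6, 8, 2)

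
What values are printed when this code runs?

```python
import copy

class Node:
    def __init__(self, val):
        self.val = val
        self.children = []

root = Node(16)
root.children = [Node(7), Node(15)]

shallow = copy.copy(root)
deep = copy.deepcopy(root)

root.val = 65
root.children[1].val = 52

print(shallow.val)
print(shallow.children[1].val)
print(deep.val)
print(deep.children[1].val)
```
16
52
16
15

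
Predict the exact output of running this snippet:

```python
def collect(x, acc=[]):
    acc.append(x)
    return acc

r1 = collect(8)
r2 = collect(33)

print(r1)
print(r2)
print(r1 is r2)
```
[8, 33]
[8, 33]
True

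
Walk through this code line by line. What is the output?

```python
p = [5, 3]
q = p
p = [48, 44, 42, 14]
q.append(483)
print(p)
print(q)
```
[48, 44, 42, 14]
[5, 3, 483]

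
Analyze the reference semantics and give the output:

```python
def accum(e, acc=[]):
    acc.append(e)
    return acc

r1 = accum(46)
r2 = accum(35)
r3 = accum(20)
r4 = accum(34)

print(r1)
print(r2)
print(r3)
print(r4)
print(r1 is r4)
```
[46, 35, 20, 34]
[46, 35, 20, 34]
[46, 35, 20, 34]
[46, 35, 20, 34]
True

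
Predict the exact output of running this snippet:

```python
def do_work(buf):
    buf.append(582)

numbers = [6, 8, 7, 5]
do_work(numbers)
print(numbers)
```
[6, 8, 7, 5, 582]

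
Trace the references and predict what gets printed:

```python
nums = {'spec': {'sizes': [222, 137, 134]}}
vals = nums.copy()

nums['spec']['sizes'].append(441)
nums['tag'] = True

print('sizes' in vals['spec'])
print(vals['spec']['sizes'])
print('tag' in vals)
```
True
[222, 137, 134, 441]
False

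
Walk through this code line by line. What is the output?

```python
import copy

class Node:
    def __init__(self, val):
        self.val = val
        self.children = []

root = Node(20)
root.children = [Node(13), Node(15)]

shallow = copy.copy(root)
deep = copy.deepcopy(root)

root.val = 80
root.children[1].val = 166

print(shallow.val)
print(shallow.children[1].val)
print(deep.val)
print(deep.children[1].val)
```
20
166
20
15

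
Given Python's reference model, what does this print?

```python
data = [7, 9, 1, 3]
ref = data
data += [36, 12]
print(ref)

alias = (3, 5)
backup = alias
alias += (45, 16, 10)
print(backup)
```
[7, 9, 1, 3, 36, 12]
(3, 5)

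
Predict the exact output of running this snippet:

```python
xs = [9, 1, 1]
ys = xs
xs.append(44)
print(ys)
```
[9, 1, 1, 44]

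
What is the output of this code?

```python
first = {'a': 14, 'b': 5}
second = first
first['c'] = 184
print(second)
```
{'a': 14, 'b': 5, 'c': 184}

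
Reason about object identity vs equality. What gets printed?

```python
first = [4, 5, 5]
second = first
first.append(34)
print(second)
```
[4, 5, 5, 34]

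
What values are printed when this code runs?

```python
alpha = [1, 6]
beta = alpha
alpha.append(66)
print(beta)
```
[1, 6, 66]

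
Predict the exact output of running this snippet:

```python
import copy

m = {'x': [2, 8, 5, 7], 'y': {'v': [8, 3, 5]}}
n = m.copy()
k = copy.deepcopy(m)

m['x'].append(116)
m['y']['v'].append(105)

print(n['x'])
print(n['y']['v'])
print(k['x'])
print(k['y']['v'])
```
[2, 8, 5, 7, 116]
[8, 3, 5, 105]
[2, 8, 5, 7]
[8, 3, 5]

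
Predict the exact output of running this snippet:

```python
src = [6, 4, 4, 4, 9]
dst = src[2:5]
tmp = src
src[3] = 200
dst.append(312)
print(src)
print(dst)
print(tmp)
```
[6, 4, 4, 200, 9]
[4, 4, 9, 312]
[6, 4, 4, 200, 9]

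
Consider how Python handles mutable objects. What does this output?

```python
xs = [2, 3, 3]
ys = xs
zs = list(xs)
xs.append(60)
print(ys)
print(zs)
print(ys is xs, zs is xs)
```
[2, 3, 3, 60]
[2, 3, 3]
True False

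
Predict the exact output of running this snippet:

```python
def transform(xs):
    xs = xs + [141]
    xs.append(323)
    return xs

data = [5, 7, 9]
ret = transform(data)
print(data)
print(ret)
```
[5, 7, 9]
[5, 7, 9, 141, 323]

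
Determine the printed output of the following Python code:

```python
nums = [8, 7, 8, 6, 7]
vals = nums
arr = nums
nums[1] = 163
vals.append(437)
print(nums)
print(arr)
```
[8, 163, 8, 6, 7, 437]
[8, 163, 8, 6, 7, 437]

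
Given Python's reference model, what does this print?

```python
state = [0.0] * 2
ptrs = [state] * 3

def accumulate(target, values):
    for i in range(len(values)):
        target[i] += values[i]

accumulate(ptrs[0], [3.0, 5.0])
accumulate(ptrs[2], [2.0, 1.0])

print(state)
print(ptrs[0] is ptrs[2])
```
[5.0, 6.0]
True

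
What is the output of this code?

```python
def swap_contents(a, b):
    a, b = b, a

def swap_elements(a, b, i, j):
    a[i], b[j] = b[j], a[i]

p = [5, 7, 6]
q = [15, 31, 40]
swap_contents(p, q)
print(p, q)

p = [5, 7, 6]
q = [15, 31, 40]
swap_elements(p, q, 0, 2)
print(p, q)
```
[5, 7, 6] [15, 31, 40]
[40, 7, 6] [15, 31, 5]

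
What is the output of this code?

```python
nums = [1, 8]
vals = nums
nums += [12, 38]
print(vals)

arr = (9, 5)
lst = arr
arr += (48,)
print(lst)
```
[1, 8, 12, 38]
(9, 5)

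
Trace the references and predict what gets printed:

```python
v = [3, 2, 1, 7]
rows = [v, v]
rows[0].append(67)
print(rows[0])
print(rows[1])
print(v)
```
[3, 2, 1, 7, 67]
[3, 2, 1, 7, 67]
[3, 2, 1, 7, 67]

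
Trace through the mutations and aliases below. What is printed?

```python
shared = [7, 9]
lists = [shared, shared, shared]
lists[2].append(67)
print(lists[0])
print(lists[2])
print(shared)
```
[7, 9, 67]
[7, 9, 67]
[7, 9, 67]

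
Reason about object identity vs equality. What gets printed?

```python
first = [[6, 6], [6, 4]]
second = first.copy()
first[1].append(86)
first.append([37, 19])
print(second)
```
[[6, 6], [6, 4, 86]]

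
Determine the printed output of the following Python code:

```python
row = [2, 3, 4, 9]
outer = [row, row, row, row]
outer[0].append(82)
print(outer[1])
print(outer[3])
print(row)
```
[2, 3, 4, 9, 82]
[2, 3, 4, 9, 82]
[2, 3, 4, 9, 82]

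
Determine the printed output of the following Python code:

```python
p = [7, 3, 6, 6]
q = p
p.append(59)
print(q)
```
[7, 3, 6, 6, 59]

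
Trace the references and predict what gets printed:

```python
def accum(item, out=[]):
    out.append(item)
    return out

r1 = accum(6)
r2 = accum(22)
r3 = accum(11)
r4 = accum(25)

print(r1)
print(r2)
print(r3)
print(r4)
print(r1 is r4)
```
[6, 22, 11, 25]
[6, 22, 11, 25]
[6, 22, 11, 25]
[6, 22, 11, 25]
True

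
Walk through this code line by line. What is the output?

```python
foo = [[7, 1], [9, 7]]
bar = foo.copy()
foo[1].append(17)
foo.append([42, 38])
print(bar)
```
[[7, 1], [9, 7, 17]]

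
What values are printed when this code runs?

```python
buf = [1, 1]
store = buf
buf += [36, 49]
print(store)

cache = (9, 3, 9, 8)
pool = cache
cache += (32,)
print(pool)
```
[1, 1, 36, 49]
(9, 3, 9, 8)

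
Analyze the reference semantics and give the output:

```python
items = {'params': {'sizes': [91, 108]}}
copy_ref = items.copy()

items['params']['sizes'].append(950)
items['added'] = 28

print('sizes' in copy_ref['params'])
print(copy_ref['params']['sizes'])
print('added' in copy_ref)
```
True
[91, 108, 950]
False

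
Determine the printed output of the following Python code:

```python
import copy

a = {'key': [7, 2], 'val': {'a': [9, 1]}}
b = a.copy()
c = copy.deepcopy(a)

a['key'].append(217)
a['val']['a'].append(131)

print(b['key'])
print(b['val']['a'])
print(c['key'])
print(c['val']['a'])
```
[7, 2, 217]
[9, 1, 131]
[7, 2]
[9, 1]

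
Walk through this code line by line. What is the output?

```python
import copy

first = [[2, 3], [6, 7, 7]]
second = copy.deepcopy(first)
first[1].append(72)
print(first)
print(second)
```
[[2, 3], [6, 7, 7, 72]]
[[2, 3], [6, 7, 7]]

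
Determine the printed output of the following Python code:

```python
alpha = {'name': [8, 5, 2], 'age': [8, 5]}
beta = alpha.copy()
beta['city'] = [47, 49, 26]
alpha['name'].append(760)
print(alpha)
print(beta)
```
{'name': [8, 5, 2, 760], 'age': [8, 5]}
{'name': [8, 5, 2, 760], 'age': [8, 5], 'city': [47, 49, 26]}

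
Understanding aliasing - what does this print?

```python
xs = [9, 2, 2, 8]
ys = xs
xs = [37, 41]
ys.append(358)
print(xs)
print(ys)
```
[37, 41]
[9, 2, 2, 8, 358]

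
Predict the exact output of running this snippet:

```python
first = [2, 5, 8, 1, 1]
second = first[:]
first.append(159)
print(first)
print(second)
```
[2, 5, 8, 1, 1, 159]
[2, 5, 8, 1, 1]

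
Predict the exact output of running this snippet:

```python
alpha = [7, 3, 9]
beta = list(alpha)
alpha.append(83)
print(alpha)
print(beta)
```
[7, 3, 9, 83]
[7, 3, 9]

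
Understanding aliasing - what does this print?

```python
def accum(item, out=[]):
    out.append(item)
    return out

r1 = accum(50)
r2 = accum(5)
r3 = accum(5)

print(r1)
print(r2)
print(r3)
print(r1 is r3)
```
[50, 5, 5]
[50, 5, 5]
[50, 5, 5]
True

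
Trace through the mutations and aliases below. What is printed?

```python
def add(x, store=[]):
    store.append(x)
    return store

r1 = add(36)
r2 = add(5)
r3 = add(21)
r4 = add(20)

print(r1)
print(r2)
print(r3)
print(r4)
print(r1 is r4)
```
[36, 5, 21, 20]
[36, 5, 21, 20]
[36, 5, 21, 20]
[36, 5, 21, 20]
True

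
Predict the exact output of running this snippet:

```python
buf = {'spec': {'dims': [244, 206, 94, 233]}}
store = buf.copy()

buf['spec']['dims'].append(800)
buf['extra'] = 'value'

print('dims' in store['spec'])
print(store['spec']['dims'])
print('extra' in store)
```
True
[244, 206, 94, 233, 800]
False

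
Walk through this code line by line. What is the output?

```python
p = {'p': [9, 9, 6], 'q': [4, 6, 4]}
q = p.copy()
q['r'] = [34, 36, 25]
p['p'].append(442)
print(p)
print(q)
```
{'p': [9, 9, 6, 442], 'q': [4, 6, 4]}
{'p': [9, 9, 6, 442], 'q': [4, 6, 4], 'r': [34, 36, 25]}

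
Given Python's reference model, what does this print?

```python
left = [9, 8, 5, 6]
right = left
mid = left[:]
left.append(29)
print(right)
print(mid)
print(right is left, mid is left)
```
[9, 8, 5, 6, 29]
[9, 8, 5, 6]
True False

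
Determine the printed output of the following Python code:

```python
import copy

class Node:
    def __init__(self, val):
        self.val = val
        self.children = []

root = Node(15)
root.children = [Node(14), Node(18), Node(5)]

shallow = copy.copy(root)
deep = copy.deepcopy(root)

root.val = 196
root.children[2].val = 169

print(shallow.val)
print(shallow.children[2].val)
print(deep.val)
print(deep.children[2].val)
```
15
169
15
5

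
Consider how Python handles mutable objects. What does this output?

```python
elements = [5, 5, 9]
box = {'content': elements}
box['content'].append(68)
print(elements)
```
[5, 5, 9, 68]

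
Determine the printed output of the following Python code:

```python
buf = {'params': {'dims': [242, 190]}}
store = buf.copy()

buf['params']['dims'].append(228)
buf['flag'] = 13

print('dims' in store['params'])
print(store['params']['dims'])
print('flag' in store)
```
True
[242, 190, 228]
False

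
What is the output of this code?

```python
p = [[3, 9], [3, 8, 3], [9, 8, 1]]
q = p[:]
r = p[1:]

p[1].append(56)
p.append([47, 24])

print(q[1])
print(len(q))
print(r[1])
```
[3, 8, 3, 56]
3
[9, 8, 1]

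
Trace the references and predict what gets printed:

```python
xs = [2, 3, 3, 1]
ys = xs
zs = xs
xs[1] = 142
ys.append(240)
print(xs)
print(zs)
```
[2, 142, 3, 1, 240]
[2, 142, 3, 1, 240]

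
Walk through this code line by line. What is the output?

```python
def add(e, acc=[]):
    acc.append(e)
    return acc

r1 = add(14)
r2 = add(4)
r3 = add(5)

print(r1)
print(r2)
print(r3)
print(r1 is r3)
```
[14, 4, 5]
[14, 4, 5]
[14, 4, 5]
True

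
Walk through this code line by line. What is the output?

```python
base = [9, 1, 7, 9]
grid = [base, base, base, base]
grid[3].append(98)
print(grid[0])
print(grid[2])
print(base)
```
[9, 1, 7, 9, 98]
[9, 1, 7, 9, 98]
[9, 1, 7, 9, 98]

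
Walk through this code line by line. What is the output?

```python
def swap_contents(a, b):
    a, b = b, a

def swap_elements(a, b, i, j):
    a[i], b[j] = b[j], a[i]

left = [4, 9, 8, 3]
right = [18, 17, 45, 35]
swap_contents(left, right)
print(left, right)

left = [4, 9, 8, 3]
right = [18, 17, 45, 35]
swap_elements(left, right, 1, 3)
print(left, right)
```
[4, 9, 8, 3] [18, 17, 45, 35]
[4, 35, 8, 3] [18, 17, 45, 9]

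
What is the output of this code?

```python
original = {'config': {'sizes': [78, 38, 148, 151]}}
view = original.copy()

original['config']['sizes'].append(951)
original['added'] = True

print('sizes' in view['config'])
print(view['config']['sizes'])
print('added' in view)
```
True
[78, 38, 148, 151, 951]
False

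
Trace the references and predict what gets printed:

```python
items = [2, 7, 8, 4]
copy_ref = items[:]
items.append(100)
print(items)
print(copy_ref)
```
[2, 7, 8, 4, 100]
[2, 7, 8, 4]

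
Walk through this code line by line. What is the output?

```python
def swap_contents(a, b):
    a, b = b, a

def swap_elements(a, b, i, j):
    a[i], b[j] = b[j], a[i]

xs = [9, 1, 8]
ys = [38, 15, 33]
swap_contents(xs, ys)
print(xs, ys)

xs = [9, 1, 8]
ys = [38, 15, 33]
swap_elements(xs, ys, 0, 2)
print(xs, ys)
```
[9, 1, 8] [38, 15, 33]
[33, 1, 8] [38, 15, 9]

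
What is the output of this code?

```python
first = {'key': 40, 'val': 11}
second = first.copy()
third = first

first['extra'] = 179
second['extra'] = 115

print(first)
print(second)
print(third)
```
{'key': 40, 'val': 11, 'extra': 179}
{'key': 40, 'val': 11, 'extra': 115}
{'key': 40, 'val': 11, 'extra': 179}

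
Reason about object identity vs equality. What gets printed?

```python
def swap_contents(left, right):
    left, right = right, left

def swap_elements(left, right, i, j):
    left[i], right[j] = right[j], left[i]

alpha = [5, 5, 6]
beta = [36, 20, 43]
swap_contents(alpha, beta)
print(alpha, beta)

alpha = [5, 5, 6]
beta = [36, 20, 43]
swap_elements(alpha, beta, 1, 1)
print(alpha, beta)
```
[5, 5, 6] [36, 20, 43]
[5, 20, 6] [36, 5, 43]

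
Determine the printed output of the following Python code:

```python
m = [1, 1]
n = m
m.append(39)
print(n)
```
[1, 1, 39]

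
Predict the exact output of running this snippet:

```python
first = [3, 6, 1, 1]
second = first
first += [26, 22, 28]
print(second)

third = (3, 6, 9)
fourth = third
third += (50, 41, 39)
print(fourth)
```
[3, 6, 1, 1, 26, 22, 28]
(3, 6, 9)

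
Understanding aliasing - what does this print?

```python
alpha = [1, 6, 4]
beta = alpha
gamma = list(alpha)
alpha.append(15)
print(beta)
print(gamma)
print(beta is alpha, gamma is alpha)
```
[1, 6, 4, 15]
[1, 6, 4]
True False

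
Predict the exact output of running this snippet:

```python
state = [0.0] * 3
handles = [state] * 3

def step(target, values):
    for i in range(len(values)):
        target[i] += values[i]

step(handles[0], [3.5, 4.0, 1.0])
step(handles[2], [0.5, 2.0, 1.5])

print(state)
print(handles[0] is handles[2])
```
[4.0, 6.0, 2.5]
True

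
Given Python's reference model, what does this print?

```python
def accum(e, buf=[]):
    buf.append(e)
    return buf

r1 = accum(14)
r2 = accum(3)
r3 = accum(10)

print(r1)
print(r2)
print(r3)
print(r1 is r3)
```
[14, 3, 10]
[14, 3, 10]
[14, 3, 10]
True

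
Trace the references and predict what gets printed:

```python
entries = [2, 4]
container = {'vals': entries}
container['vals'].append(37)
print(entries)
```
[2, 4, 37]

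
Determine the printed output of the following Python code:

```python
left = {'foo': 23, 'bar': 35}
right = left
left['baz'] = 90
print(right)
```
{'foo': 23, 'bar': 35, 'baz': 90}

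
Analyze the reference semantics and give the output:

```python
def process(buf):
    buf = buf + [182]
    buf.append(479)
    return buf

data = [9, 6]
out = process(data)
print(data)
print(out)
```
[9, 6]
[9, 6, 182, 479]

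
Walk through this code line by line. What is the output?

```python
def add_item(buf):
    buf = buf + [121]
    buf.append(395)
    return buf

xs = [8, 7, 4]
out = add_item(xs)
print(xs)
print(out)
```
[8, 7, 4]
[8, 7, 4, 121, 395]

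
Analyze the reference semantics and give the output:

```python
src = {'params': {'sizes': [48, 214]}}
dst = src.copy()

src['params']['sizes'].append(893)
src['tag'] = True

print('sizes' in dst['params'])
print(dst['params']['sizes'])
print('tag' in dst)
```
True
[48, 214, 893]
False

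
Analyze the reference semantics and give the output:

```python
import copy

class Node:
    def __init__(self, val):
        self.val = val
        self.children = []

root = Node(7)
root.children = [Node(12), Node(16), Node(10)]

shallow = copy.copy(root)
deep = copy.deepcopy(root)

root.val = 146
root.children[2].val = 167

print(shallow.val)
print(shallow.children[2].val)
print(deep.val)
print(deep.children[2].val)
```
7
167
7
10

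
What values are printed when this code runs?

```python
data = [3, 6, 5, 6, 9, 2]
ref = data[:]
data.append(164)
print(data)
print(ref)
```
[3, 6, 5, 6, 9, 2, 164]
[3, 6, 5, 6, 9, 2]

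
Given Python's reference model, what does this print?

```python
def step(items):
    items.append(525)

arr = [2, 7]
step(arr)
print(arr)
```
[2, 7, 525]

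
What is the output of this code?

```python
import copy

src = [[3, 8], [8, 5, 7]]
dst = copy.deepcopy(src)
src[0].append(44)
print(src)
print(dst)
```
[[3, 8, 44], [8, 5, 7]]
[[3, 8], [8, 5, 7]]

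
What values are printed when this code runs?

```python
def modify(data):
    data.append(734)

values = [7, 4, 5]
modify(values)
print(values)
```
[7, 4, 5, 734]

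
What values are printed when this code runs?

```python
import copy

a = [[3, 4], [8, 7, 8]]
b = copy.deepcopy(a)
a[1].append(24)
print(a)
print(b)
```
[[3, 4], [8, 7, 8, 24]]
[[3, 4], [8, 7, 8]]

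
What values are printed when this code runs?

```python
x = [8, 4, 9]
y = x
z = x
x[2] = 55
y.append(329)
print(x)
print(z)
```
[8, 4, 55, 329]
[8, 4, 55, 329]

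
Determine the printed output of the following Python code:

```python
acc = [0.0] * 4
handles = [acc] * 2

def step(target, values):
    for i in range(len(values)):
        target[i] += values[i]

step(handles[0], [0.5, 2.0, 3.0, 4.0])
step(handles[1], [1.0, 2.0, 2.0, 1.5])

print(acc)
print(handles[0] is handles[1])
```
[1.5, 4.0, 5.0, 5.5]
True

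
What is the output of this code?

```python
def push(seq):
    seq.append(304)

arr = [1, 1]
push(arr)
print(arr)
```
[1, 1, 304]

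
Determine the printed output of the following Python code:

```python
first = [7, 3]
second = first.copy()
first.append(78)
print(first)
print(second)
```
[7, 3, 78]
[7, 3]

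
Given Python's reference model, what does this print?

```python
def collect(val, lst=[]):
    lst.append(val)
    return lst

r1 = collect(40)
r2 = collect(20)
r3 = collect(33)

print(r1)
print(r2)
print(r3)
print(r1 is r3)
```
[40, 20, 33]
[40, 20, 33]
[40, 20, 33]
True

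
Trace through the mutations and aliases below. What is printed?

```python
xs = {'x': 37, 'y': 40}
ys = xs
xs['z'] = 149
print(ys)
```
{'x': 37, 'y': 40, 'z': 149}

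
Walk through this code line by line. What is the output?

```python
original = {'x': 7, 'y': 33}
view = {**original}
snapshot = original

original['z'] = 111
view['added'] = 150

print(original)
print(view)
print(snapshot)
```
{'x': 7, 'y': 33, 'z': 111}
{'x': 7, 'y': 33, 'added': 150}
{'x': 7, 'y': 33, 'z': 111}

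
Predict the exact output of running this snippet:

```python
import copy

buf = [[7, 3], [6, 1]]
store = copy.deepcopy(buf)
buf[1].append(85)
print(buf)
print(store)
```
[[7, 3], [6, 1, 85]]
[[7, 3], [6, 1]]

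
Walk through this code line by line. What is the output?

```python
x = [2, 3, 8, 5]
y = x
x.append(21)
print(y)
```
[2, 3, 8, 5, 21]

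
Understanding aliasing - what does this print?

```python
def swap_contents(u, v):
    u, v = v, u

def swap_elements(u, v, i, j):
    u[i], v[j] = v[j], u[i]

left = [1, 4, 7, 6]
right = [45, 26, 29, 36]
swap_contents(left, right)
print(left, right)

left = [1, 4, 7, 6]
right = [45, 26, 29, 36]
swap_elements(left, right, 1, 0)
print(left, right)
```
[1, 4, 7, 6] [45, 26, 29, 36]
[1, 45, 7, 6] [4, 26, 29, 36]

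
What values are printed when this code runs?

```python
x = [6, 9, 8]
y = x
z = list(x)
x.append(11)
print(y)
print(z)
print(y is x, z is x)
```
[6, 9, 8, 11]
[6, 9, 8]
True False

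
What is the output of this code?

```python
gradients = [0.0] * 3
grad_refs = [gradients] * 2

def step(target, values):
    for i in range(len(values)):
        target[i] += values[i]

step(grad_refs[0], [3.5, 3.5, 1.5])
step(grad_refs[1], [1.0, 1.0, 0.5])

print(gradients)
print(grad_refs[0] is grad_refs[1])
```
[4.5, 4.5, 2.0]
True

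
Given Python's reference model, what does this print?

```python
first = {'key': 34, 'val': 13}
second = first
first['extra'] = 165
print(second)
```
{'key': 34, 'val': 13, 'extra': 165}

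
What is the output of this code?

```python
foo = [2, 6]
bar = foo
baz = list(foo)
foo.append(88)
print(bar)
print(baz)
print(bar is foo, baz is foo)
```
[2, 6, 88]
[2, 6]
True False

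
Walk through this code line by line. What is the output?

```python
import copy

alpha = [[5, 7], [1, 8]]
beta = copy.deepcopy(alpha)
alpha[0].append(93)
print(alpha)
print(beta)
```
[[5, 7, 93], [1, 8]]
[[5, 7], [1, 8]]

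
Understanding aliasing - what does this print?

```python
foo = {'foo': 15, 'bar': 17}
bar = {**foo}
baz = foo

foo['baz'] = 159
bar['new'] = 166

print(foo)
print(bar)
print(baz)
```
{'foo': 15, 'bar': 17, 'baz': 159}
{'foo': 15, 'bar': 17, 'new': 166}
{'foo': 15, 'bar': 17, 'baz': 159}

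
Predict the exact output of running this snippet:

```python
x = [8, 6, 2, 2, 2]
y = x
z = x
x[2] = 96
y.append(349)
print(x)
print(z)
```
[8, 6, 96, 2, 2, 349]
[8, 6, 96, 2, 2, 349]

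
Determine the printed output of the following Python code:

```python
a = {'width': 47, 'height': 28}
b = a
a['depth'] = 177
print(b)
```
{'width': 47, 'height': 28, 'depth': 177}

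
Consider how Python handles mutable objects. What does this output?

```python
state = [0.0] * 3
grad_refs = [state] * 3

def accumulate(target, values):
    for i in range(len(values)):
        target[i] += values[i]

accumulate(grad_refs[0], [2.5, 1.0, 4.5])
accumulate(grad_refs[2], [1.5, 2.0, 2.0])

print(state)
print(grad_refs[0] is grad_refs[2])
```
[4.0, 3.0, 6.5]
True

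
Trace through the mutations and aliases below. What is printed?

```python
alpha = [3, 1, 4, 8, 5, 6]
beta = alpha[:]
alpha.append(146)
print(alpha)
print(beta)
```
[3, 1, 4, 8, 5, 6, 146]
[3, 1, 4, 8, 5, 6]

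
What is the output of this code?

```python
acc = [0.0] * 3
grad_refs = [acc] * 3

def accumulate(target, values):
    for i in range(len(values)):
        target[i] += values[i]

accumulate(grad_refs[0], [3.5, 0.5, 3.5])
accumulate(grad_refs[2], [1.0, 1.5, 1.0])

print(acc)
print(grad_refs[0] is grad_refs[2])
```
[4.5, 2.0, 4.5]
True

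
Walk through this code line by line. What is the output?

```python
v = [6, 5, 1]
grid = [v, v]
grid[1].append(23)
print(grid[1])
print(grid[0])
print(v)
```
[6, 5, 1, 23]
[6, 5, 1, 23]
[6, 5, 1, 23]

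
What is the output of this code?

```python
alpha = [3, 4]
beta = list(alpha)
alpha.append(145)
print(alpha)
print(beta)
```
[3, 4, 145]
[3, 4]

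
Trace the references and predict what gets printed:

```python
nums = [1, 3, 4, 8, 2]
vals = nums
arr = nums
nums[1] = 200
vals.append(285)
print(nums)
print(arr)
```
[1, 200, 4, 8, 2, 285]
[1, 200, 4, 8, 2, 285]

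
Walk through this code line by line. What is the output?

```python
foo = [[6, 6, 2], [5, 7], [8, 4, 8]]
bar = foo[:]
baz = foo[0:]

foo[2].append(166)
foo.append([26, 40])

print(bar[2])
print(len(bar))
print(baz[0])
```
[8, 4, 8, 166]
3
[6, 6, 2]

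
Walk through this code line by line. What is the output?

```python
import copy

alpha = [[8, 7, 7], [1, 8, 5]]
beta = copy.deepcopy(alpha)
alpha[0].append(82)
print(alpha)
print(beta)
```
[[8, 7, 7, 82], [1, 8, 5]]
[[8, 7, 7], [1, 8, 5]]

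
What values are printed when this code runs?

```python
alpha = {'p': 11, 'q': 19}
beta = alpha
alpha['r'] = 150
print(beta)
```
{'p': 11, 'q': 19, 'r': 150}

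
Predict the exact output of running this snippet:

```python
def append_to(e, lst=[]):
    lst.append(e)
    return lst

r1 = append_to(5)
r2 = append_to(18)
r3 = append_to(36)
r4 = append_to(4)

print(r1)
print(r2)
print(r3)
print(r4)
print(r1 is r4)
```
[5, 18, 36, 4]
[5, 18, 36, 4]
[5, 18, 36, 4]
[5, 18, 36, 4]
True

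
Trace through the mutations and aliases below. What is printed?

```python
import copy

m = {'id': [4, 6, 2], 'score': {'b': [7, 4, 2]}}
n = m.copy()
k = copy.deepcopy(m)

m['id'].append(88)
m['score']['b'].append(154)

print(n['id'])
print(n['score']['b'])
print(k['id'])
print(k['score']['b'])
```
[4, 6, 2, 88]
[7, 4, 2, 154]
[4, 6, 2]
[7, 4, 2]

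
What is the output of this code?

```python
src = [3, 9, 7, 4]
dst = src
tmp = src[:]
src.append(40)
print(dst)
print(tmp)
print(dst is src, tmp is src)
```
[3, 9, 7, 4, 40]
[3, 9, 7, 4]
True False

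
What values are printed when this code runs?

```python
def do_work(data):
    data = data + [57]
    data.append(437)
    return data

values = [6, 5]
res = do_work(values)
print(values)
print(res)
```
[6, 5]
[6, 5, 57, 437]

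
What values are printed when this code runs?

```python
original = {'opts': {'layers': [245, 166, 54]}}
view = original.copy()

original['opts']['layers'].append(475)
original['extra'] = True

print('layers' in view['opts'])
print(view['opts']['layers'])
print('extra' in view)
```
True
[245, 166, 54, 475]
False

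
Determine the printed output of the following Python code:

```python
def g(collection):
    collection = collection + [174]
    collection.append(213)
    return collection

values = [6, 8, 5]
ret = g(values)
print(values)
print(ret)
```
[6, 8, 5]
[6, 8, 5, 174, 213]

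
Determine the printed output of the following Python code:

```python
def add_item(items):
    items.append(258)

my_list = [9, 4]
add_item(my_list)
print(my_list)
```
[9, 4, 258]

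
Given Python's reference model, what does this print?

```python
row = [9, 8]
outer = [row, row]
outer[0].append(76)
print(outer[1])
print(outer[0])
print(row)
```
[9, 8, 76]
[9, 8, 76]
[9, 8, 76]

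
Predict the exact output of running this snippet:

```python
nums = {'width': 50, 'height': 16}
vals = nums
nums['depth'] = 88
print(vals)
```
{'width': 50, 'height': 16, 'depth': 88}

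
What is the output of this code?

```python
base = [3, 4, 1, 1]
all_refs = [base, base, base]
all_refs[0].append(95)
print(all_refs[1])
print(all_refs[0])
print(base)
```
[3, 4, 1, 1, 95]
[3, 4, 1, 1, 95]
[3, 4, 1, 1, 95]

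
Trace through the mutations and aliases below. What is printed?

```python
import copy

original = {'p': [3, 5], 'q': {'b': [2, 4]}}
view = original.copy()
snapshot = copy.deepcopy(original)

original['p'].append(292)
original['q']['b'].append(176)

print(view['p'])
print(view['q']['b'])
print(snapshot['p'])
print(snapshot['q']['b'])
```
[3, 5, 292]
[2, 4, 176]
[3, 5]
[2, 4]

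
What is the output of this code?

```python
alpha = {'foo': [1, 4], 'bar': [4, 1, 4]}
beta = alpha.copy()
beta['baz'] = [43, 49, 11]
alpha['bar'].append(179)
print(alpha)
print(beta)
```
{'foo': [1, 4], 'bar': [4, 1, 4, 179]}
{'foo': [1, 4], 'bar': [4, 1, 4, 179], 'baz': [43, 49, 11]}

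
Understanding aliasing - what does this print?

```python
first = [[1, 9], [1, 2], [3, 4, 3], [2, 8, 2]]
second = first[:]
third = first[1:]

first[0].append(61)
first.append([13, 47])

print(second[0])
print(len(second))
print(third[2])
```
[1, 9, 61]
4
[2, 8, 2]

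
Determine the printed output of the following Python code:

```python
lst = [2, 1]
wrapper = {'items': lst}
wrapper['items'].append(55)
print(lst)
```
[2, 1, 55]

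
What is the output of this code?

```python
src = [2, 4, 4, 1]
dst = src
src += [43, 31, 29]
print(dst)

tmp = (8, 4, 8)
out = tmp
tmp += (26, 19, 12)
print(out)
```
[2, 4, 4, 1, 43, 31, 29]
(8, 4, 8)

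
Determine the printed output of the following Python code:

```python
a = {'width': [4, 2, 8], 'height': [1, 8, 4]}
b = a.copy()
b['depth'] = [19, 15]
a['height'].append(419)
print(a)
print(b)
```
{'width': [4, 2, 8], 'height': [1, 8, 4, 419]}
{'width': [4, 2, 8], 'height': [1, 8, 4, 419], 'depth': [19, 15]}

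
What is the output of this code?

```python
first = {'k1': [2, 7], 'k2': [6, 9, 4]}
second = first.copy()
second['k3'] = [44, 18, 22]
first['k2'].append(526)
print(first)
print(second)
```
{'k1': [2, 7], 'k2': [6, 9, 4, 526]}
{'k1': [2, 7], 'k2': [6, 9, 4, 526], 'k3': [44, 18, 22]}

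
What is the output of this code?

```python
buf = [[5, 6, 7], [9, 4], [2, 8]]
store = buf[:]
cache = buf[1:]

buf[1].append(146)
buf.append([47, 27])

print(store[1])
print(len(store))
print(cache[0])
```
[9, 4, 146]
3
[9, 4, 146]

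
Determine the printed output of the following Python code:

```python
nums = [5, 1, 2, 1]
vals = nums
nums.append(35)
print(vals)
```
[5, 1, 2, 1, 35]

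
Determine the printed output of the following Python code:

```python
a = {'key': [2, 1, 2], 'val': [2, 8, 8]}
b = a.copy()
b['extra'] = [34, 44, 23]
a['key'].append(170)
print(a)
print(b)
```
{'key': [2, 1, 2, 170], 'val': [2, 8, 8]}
{'key': [2, 1, 2, 170], 'val': [2, 8, 8], 'extra': [34, 44, 23]}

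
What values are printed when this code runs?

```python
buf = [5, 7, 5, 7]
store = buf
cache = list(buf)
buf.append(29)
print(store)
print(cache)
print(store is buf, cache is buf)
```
[5, 7, 5, 7, 29]
[5, 7, 5, 7]
True False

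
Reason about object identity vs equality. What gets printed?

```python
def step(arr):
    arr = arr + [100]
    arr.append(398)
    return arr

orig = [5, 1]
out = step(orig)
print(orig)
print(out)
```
[5, 1]
[5, 1, 100, 398]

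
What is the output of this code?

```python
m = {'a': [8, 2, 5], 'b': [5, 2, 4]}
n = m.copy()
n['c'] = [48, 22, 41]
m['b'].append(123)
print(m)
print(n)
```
{'a': [8, 2, 5], 'b': [5, 2, 4, 123]}
{'a': [8, 2, 5], 'b': [5, 2, 4, 123], 'c': [48, 22, 41]}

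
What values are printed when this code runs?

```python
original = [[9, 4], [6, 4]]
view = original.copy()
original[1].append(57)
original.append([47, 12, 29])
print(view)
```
[[9, 4], [6, 4, 57]]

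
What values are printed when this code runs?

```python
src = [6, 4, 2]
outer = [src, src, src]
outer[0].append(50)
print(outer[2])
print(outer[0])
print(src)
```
[6, 4, 2, 50]
[6, 4, 2, 50]
[6, 4, 2, 50]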